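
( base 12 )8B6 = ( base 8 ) 2412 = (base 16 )50A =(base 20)34A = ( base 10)1290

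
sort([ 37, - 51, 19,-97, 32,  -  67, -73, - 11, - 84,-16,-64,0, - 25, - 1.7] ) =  [-97 , - 84, - 73, - 67,-64, - 51, - 25,-16, - 11, - 1.7,  0,  19, 32,37] 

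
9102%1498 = 114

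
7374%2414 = 132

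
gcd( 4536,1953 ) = 63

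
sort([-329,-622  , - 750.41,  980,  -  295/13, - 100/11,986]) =[ - 750.41,-622 ,  -  329 , - 295/13, - 100/11,  980,986 ] 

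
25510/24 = 1062+11/12 = 1062.92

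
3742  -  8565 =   -  4823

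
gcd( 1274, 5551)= 91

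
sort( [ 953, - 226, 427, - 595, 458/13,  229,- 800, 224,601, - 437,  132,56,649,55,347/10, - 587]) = [ - 800, - 595, - 587, - 437 , - 226, 347/10,458/13, 55,56,132,224,229, 427, 601,  649, 953]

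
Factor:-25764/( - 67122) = 2^1  *3^( - 2)*11^(-1)*19^1 = 38/99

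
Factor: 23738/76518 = 913/2943 = 3^( - 3)*11^1*83^1 *109^( - 1)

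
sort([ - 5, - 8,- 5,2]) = [-8,  -  5, -5, 2 ]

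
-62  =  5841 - 5903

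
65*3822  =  248430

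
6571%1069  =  157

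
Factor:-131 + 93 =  - 2^1 * 19^1 =- 38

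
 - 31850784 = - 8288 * 3843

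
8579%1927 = 871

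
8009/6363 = 8009/6363 = 1.26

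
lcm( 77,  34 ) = 2618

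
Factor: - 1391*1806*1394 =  - 2^2*3^1*  7^1*13^1*17^1*41^1*43^1 * 107^1 = - 3501931524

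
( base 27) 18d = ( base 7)2536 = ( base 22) 1LC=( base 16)3BE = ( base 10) 958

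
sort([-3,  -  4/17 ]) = [ - 3, - 4/17]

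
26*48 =1248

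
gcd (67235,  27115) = 85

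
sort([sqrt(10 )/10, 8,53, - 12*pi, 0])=[ - 12*pi , 0, sqrt( 10)/10, 8,53]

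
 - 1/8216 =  - 1/8216 = - 0.00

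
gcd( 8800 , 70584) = 8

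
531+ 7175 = 7706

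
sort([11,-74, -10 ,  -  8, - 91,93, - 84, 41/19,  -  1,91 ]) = [ - 91,-84 , - 74,-10 , - 8, - 1, 41/19,11,91,93 ] 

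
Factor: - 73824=-2^5*3^1 * 769^1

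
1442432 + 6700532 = 8142964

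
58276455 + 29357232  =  87633687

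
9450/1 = 9450 = 9450.00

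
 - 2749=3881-6630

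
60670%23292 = 14086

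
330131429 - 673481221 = -343349792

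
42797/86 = 497 + 55/86 = 497.64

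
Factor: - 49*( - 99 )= 4851= 3^2*7^2*11^1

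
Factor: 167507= 191^1* 877^1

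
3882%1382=1118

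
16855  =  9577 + 7278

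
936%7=5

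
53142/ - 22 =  - 2416 + 5/11  =  - 2415.55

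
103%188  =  103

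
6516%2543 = 1430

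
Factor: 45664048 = 2^4*2854003^1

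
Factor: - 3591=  - 3^3*7^1*19^1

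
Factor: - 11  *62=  - 682  =  - 2^1*11^1*31^1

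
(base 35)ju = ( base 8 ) 1267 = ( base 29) ns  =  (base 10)695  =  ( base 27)pk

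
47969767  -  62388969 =- 14419202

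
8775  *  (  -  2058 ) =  - 18058950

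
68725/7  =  9817 + 6/7 = 9817.86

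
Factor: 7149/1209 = 2383/403 = 13^( - 1)*31^( - 1 )*2383^1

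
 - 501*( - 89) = 44589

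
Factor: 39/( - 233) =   -  3^1*13^1*233^( - 1)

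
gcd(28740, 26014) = 2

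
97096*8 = 776768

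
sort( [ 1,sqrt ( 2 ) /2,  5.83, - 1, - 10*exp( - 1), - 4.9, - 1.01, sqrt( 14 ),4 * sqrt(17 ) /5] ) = [ - 4.9 , - 10 * exp(-1), - 1.01, - 1, sqrt( 2)/2,1,4 * sqrt( 17 )/5,sqrt( 14 ),5.83] 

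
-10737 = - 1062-9675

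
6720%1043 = 462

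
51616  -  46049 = 5567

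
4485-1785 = 2700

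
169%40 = 9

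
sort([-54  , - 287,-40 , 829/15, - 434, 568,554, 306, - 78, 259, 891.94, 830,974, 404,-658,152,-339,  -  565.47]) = [  -  658,  -  565.47,-434, - 339 , - 287, - 78, - 54, - 40,829/15, 152,259 , 306, 404,554, 568, 830,891.94, 974] 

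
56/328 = 7/41 = 0.17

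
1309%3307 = 1309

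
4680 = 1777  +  2903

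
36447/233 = 156+ 99/233=156.42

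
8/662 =4/331 = 0.01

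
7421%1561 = 1177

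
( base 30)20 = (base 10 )60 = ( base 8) 74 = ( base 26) 28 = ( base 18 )36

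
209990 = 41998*5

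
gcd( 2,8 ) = 2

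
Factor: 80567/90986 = 2^ (-1 )*7^(-1)*67^( - 1)*  97^( - 1) * 80567^1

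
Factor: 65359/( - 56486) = -2^(  -  1) * 7^1*61^( -1)*463^( - 1)*9337^1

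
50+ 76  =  126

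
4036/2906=2018/1453=1.39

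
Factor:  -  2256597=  - 3^2*7^3*17^1*43^1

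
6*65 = 390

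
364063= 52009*7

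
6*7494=44964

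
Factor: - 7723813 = - 139^1*181^1*307^1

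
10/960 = 1/96= 0.01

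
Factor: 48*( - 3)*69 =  - 9936 = - 2^4  *3^3 *23^1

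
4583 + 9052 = 13635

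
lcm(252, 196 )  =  1764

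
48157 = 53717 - 5560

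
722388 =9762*74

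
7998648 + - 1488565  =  6510083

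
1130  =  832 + 298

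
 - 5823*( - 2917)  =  16985691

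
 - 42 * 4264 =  - 179088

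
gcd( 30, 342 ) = 6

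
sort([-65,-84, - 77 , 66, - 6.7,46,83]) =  [ - 84, - 77,-65,-6.7, 46,66,83 ] 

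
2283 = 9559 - 7276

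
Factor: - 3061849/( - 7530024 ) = 105581/259656 = 2^( - 3)*3^( - 1)*7^1*31^( - 1 )*349^( - 1)*15083^1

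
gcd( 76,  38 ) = 38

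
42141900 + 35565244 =77707144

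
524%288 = 236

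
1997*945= 1887165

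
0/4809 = 0 = 0.00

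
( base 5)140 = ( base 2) 101101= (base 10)45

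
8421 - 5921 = 2500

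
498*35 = 17430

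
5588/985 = 5588/985  =  5.67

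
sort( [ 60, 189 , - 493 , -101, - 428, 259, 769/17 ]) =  [- 493,-428, - 101, 769/17, 60,189,259]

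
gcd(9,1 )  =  1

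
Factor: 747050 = 2^1*5^2 * 67^1*223^1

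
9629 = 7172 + 2457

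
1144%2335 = 1144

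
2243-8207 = - 5964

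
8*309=2472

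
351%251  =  100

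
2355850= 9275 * 254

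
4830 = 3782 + 1048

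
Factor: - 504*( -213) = 2^3 * 3^3 * 7^1*71^1 = 107352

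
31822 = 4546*7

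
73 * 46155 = 3369315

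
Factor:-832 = -2^6 * 13^1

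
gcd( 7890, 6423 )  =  3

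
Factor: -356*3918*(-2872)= 4005888576=2^6*3^1*89^1*359^1*653^1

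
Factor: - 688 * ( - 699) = 2^4*3^1 * 43^1*233^1 =480912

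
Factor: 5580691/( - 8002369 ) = - 109^1*139^(-1)*51199^1*  57571^( - 1)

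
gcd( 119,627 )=1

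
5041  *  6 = 30246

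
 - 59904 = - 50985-8919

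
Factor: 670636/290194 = 2^1*373^( - 1)*431^1 = 862/373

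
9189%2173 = 497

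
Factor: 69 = 3^1*23^1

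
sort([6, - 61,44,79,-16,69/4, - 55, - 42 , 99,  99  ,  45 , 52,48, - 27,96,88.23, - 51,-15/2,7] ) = [-61, - 55, - 51, - 42,  -  27,- 16, - 15/2,6, 7 , 69/4,44,  45,48 , 52,79,88.23, 96,99  ,  99] 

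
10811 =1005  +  9806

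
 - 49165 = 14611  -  63776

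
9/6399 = 1/711  =  0.00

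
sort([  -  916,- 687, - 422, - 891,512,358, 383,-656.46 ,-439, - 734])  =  [ - 916, - 891, - 734, - 687, - 656.46, - 439, - 422,358,383,512 ] 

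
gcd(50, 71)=1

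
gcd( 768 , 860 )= 4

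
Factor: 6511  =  17^1*383^1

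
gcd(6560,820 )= 820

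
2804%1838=966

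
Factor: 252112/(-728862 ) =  - 2^3*3^(-1 )*7^1*331^ ( - 1 )*367^( - 1)*2251^1 = - 126056/364431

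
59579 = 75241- 15662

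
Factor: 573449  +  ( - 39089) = 534360= 2^3*3^1*5^1*61^1*73^1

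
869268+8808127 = 9677395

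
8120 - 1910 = 6210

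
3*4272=12816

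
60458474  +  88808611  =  149267085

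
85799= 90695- 4896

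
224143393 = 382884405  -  158741012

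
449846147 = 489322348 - 39476201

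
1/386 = 1/386 =0.00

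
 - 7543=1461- 9004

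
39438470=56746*695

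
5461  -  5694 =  - 233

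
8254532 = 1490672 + 6763860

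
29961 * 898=26904978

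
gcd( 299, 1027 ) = 13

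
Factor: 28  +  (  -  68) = - 2^3*5^1 = - 40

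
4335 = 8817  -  4482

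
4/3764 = 1/941= 0.00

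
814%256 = 46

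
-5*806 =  - 4030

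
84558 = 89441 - 4883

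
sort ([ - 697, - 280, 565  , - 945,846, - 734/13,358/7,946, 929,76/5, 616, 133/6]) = [ - 945, - 697, - 280, - 734/13 , 76/5,  133/6 , 358/7,565,  616,846 , 929,946] 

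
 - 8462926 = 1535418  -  9998344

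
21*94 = 1974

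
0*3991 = 0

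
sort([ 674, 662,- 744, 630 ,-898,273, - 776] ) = [-898 , - 776,-744, 273, 630, 662, 674]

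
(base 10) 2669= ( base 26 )3oh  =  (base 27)3HN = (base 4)221231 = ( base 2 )101001101101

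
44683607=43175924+1507683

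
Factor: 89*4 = 2^2*89^1 = 356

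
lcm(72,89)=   6408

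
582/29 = 582/29  =  20.07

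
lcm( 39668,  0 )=0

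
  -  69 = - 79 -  - 10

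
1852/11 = 1852/11=168.36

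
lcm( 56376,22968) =620136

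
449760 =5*89952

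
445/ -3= -445/3 = - 148.33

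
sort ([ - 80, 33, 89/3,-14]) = [ -80,-14, 89/3,33] 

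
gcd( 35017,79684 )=1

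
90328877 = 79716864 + 10612013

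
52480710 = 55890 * 939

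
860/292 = 2 + 69/73 = 2.95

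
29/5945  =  1/205 = 0.00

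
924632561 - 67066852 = 857565709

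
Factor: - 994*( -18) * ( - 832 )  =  -14886144 = - 2^8* 3^2*7^1* 13^1* 71^1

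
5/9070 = 1/1814 = 0.00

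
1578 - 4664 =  - 3086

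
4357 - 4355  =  2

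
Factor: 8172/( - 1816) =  - 2^(  -  1)*3^2 = - 9/2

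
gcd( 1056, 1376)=32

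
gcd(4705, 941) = 941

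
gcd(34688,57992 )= 8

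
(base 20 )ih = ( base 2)101111001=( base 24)fh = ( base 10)377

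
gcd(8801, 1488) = 1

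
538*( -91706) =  -49337828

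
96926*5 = 484630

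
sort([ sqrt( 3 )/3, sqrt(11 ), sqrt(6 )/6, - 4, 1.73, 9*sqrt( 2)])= [-4, sqrt(6 )/6,sqrt(3 ) /3,1.73, sqrt( 11),9* sqrt( 2) ]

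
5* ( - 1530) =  - 7650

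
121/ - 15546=- 1 + 15425/15546 =-0.01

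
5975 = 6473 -498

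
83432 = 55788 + 27644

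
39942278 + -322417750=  - 282475472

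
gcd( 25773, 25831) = 1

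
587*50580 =29690460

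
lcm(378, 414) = 8694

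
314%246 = 68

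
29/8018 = 29/8018 = 0.00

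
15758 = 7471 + 8287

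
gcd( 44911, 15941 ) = 1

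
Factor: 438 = 2^1*3^1*73^1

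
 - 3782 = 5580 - 9362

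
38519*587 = 22610653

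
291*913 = 265683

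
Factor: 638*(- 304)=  - 193952= - 2^5*11^1*19^1*29^1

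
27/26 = 1+1/26 = 1.04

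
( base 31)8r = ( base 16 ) 113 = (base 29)9e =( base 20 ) df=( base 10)275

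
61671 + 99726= 161397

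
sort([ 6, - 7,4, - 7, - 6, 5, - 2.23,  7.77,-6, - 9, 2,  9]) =[-9, - 7, - 7, - 6,-6, - 2.23,  2, 4, 5,6,7.77, 9]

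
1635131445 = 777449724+857681721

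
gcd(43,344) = 43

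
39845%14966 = 9913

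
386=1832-1446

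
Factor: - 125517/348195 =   -  301/835= - 5^( - 1)*7^1*43^1*167^ (-1 ) 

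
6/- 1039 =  - 1 + 1033/1039 =- 0.01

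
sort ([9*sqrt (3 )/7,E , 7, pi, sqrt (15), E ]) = [ 9*sqrt(3)/7,E, E,pi,sqrt(15), 7 ]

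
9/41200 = 9/41200 =0.00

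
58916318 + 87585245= 146501563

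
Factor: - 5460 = - 2^2*3^1*5^1*7^1 * 13^1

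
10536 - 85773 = - 75237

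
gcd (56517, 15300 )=3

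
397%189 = 19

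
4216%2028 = 160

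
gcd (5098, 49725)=1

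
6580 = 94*70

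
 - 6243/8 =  - 6243/8  =  - 780.38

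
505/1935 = 101/387 = 0.26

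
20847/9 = 2316 + 1/3 = 2316.33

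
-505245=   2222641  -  2727886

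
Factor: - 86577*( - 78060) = 6758200620=2^2*3^2*5^1*  1301^1 * 28859^1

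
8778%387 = 264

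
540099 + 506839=1046938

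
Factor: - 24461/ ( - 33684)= 2^( - 2 )*3^(  -  1 ) * 7^( - 1) *61^1= 61/84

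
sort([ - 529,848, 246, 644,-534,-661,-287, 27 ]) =[ - 661,-534, - 529,-287,27, 246, 644, 848 ]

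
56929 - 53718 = 3211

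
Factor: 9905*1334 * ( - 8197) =-108309174190 = - 2^1  *5^1*7^2*  23^1 * 29^1 * 283^1*1171^1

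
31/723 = 31/723 = 0.04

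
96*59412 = 5703552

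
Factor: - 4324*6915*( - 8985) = 2^2*3^2 * 5^2  *  23^1*47^1*461^1*599^1 = 268655633100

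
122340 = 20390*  6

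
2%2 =0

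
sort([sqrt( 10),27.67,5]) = [sqrt( 10), 5,27.67 ]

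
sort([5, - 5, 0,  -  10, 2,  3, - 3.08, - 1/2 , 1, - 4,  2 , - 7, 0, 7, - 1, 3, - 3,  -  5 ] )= [ - 10, - 7,- 5,- 5,  -  4, - 3.08, - 3, - 1, - 1/2,0, 0, 1,2, 2, 3, 3, 5, 7] 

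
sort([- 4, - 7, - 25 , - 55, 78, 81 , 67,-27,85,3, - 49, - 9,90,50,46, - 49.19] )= [ -55, - 49.19, - 49, - 27, - 25, - 9,  -  7, - 4,3,46,50, 67, 78,81,  85,90]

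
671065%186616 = 111217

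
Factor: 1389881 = 677^1*2053^1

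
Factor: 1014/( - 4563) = -2^1*3^( - 2)=- 2/9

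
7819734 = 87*89882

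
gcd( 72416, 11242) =146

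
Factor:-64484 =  - 2^2*7^3*47^1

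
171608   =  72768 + 98840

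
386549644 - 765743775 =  - 379194131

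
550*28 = 15400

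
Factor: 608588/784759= 2^2*47^( - 1 )*59^(  -  1) * 283^( - 1 )*152147^1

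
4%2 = 0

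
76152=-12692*( -6)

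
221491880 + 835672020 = 1057163900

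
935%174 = 65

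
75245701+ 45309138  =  120554839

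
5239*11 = 57629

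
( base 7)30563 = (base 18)1525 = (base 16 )1d45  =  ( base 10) 7493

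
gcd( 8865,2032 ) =1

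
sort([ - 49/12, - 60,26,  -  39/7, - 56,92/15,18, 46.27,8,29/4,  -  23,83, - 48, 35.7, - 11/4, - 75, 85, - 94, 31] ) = [ - 94, - 75, - 60, - 56, - 48, - 23,-39/7, - 49/12, - 11/4 , 92/15,29/4,8 , 18,26,31, 35.7, 46.27,83,85]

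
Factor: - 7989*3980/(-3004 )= 3^1*5^1 * 199^1*751^( - 1 ) * 2663^1 = 7949055/751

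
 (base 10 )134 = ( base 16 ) 86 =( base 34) 3w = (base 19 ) 71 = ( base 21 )68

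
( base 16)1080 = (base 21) 9c3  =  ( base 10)4224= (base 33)3t0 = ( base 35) 3fo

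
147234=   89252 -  - 57982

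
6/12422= 3/6211 = 0.00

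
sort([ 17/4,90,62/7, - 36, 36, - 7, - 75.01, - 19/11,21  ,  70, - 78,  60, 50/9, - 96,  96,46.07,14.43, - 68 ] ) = [  -  96, -78, - 75.01, - 68, - 36, - 7, - 19/11, 17/4,50/9, 62/7,14.43  ,  21, 36, 46.07,  60, 70,90, 96] 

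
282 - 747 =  - 465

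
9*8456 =76104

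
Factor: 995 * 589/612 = 2^( - 2)* 3^ (- 2)*5^1*17^( - 1 ) * 19^1* 31^1*199^1 = 586055/612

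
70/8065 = 14/1613 = 0.01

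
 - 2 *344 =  - 688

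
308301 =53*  5817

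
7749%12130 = 7749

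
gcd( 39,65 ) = 13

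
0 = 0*5745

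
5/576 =5/576 =0.01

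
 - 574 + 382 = -192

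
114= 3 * 38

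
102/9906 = 17/1651= 0.01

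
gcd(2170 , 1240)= 310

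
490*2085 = 1021650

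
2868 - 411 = 2457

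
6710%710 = 320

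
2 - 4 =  - 2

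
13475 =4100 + 9375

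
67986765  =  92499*735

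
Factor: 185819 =185819^1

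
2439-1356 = 1083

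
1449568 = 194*7472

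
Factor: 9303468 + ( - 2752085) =6551383  =  53^1*  71^1*1741^1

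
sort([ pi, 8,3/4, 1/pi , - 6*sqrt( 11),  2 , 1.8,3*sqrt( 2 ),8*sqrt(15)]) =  [ - 6*sqrt(11),1/pi, 3/4,  1.8,2, pi, 3*sqrt( 2 ) , 8 , 8 * sqrt( 15 )]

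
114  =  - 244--358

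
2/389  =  2/389 = 0.01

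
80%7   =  3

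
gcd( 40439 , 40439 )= 40439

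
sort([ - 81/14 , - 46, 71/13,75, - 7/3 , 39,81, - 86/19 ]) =[ - 46, - 81/14, - 86/19, - 7/3,71/13,39,75,  81] 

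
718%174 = 22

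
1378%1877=1378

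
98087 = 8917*11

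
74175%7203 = 2145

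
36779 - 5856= 30923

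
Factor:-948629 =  - 11^1*86239^1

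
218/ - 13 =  - 17 + 3/13 = - 16.77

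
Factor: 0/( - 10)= 0^1= 0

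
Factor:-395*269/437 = -5^1* 19^(- 1) *23^( - 1 )*79^1*269^1 = - 106255/437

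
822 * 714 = 586908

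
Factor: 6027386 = 2^1*97^1*31069^1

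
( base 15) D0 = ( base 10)195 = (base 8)303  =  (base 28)6r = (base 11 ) 168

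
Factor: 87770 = 2^1*5^1*67^1*131^1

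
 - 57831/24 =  - 19277/8 =-2409.62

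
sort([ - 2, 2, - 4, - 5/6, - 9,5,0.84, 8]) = [- 9, - 4, - 2, - 5/6,0.84, 2, 5,8 ]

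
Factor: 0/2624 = 0^1  =  0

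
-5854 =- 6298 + 444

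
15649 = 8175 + 7474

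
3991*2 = 7982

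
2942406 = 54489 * 54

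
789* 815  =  643035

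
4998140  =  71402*70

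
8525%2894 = 2737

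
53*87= 4611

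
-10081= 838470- 848551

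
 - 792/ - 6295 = 792/6295=0.13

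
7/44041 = 7/44041 = 0.00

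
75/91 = 75/91 = 0.82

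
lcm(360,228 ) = 6840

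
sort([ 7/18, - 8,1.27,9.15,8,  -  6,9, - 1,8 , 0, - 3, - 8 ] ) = [-8,-8  , - 6,- 3, - 1,0, 7/18,1.27,  8, 8, 9 , 9.15 ] 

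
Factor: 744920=2^3*5^1 *11^1*1693^1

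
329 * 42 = 13818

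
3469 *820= 2844580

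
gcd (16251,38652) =3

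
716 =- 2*(-358) 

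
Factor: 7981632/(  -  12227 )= - 2^6*3^3*31^1 *149^1* 12227^(  -  1) 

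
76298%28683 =18932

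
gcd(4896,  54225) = 9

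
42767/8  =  42767/8 = 5345.88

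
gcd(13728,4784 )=208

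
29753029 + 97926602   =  127679631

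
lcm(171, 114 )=342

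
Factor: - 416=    - 2^5*13^1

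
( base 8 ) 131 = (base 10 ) 89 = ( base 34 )2l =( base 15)5e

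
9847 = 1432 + 8415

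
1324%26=24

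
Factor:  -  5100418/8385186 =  - 2550209/4192593 = - 3^( - 1 )*1397531^( - 1)*2550209^1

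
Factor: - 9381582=- 2^1*3^4*7^1* 8273^1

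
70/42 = 5/3 = 1.67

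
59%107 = 59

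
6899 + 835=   7734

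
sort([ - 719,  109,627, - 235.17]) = [ - 719,- 235.17, 109 , 627 ]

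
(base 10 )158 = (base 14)B4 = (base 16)9E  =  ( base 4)2132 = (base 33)4q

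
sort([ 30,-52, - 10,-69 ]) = [  -  69, - 52,  -  10, 30 ]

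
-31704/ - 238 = 15852/119 = 133.21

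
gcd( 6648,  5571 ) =3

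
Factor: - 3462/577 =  -6 =- 2^1*3^1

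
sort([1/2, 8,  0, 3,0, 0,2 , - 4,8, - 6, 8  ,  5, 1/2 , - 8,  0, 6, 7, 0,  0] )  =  [ - 8, - 6, - 4, 0,0, 0,0,0,0,  1/2,  1/2, 2,3, 5, 6, 7, 8,8, 8] 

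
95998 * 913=87646174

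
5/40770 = 1/8154 =0.00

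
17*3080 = 52360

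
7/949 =7/949 = 0.01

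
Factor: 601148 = 2^2*150287^1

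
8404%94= 38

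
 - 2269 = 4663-6932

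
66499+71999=138498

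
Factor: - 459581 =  - 251^1*1831^1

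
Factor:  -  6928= - 2^4*433^1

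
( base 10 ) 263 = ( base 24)an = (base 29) 92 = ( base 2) 100000111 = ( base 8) 407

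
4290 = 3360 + 930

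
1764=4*441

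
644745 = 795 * 811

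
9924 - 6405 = 3519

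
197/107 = 197/107 = 1.84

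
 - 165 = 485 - 650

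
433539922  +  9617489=443157411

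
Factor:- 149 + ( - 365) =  - 514  =  - 2^1*257^1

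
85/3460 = 17/692=0.02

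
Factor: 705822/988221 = 18098/25339 = 2^1* 9049^1*25339^(  -  1) 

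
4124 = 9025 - 4901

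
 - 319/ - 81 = 319/81 = 3.94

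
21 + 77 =98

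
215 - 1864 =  - 1649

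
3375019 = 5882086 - 2507067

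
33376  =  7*4768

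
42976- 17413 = 25563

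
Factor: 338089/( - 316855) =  - 5^( - 1)*7^(- 1)*11^( - 1 ) * 151^1*823^ ( - 1)*2239^1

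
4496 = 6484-1988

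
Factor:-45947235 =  - 3^1*5^1 * 3063149^1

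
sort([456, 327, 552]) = [ 327, 456 , 552 ] 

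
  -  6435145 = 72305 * ( - 89 ) 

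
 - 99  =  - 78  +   - 21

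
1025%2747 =1025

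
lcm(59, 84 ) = 4956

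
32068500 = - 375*(  -  85516 ) 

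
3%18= 3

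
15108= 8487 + 6621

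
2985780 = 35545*84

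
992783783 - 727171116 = 265612667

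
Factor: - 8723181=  - 3^1* 2907727^1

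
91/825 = 91/825  =  0.11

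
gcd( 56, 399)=7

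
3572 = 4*893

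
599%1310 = 599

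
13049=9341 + 3708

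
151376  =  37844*4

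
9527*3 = 28581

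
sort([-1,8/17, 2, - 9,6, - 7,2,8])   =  [-9  , - 7, - 1, 8/17, 2,  2,6 , 8]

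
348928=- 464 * (-752) 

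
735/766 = 735/766= 0.96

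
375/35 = 75/7 = 10.71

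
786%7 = 2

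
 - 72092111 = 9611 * (-7501)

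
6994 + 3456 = 10450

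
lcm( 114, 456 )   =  456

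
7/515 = 7/515 = 0.01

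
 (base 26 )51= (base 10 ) 131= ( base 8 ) 203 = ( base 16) 83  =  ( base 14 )95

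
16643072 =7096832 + 9546240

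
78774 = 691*114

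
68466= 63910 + 4556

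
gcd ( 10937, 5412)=1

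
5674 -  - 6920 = 12594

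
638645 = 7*91235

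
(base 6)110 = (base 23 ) 1J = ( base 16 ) 2a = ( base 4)222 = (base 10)42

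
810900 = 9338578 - 8527678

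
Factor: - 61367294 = - 2^1 * 1783^1*17209^1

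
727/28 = 25 + 27/28 = 25.96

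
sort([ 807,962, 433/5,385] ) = [ 433/5,385, 807,962]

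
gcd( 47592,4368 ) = 24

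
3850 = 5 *770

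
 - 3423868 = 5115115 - 8538983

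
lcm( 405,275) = 22275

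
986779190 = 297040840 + 689738350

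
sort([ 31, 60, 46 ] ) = [31,46,60]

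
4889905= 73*66985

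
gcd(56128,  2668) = 4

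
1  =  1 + 0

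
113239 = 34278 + 78961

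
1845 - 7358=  - 5513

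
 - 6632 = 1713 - 8345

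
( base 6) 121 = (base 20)29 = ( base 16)31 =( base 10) 49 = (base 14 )37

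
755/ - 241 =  - 755/241 = - 3.13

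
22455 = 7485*3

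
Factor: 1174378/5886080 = 2^(-6)*5^( - 1 )*17^( - 1 )*541^( - 1 )*587189^1 = 587189/2943040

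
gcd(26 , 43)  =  1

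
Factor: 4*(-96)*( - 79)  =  30336=2^7*3^1 * 79^1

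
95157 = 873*109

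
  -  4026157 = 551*( - 7307)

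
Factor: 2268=2^2*3^4 * 7^1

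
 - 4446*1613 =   -  7171398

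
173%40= 13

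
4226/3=1408 + 2/3 = 1408.67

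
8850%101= 63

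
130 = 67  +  63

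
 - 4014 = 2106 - 6120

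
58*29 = 1682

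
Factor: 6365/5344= 2^( - 5)*5^1  *  19^1*67^1*167^( - 1)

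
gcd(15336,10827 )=27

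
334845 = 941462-606617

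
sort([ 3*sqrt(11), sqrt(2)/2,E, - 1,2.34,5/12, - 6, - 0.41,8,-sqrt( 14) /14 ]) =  [ - 6, - 1 ,  -  0.41, - sqrt( 14 )/14, 5/12, sqrt( 2)/2,2.34,E,8,3*sqrt(11) ]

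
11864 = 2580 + 9284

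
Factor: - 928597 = -928597^1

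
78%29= 20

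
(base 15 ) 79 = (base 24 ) 4i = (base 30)3o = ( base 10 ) 114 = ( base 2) 1110010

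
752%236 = 44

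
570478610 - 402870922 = 167607688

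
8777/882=8777/882 = 9.95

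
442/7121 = 442/7121= 0.06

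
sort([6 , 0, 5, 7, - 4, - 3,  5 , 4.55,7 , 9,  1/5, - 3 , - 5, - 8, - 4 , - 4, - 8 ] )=[ - 8, - 8,-5,- 4, - 4, - 4,-3, -3, 0,1/5, 4.55, 5, 5, 6  ,  7, 7,9]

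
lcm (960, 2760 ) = 22080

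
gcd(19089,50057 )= 7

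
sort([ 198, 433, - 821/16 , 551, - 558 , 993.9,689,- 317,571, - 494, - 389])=[ - 558, - 494 , - 389, - 317, - 821/16  ,  198,433 , 551,571,689, 993.9]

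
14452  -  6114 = 8338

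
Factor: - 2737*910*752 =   -  2^5*5^1*7^2 *13^1*17^1*23^1*47^1 = - 1872983840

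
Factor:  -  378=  - 2^1*3^3*7^1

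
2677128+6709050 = 9386178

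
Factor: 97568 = 2^5*3049^1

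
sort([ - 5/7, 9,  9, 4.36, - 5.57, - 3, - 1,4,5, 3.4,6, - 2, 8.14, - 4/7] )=[ - 5.57 , - 3,-2,-1 ,-5/7, - 4/7,3.4, 4,  4.36, 5,6,8.14,9, 9]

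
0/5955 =0  =  0.00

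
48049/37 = 1298+ 23/37  =  1298.62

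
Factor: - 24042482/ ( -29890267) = 2^1*11^(-3) * 17^( -1)* 41^1 * 1321^( - 1 ) * 293201^1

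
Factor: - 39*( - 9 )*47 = 3^3*13^1*47^1 = 16497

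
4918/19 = 4918/19 =258.84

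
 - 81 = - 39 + -42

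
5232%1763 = 1706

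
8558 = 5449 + 3109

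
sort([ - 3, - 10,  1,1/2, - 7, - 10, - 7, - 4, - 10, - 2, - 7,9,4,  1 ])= [  -  10, - 10, - 10, - 7,  -  7 ,-7,  -  4, - 3, - 2, 1/2, 1,1, 4, 9] 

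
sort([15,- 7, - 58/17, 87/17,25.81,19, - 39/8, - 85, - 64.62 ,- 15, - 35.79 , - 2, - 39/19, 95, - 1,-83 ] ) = [-85, -83, - 64.62, - 35.79, - 15, - 7,-39/8, - 58/17, - 39/19, - 2, - 1, 87/17,  15, 19,25.81, 95 ] 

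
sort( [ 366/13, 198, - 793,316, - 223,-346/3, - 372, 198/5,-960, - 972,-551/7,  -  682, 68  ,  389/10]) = [ - 972,- 960, - 793 , - 682, - 372, - 223 , - 346/3, - 551/7, 366/13 , 389/10, 198/5, 68,198, 316]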